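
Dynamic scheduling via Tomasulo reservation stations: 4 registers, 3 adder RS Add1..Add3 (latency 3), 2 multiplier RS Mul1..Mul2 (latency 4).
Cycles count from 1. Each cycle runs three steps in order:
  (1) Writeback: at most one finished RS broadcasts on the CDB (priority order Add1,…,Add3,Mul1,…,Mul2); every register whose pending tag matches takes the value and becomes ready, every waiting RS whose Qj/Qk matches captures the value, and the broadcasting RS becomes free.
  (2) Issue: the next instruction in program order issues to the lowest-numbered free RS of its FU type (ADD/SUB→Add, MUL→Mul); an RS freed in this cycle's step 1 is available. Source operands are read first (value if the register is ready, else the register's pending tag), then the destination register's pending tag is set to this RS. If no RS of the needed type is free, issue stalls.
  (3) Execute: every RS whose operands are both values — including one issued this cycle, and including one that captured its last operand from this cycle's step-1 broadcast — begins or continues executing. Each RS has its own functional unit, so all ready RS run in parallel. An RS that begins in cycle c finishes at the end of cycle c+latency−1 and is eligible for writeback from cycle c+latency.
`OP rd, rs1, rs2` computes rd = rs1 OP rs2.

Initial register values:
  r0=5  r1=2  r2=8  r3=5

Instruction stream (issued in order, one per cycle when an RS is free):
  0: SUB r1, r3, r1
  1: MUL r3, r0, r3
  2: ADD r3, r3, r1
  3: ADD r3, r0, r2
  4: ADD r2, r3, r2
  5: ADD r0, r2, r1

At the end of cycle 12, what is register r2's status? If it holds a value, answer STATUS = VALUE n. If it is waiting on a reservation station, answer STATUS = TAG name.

STATUS = VALUE 21

cycle 1: issue SUB r1<-Add1 // r0:5,r1:Add1,r2:8,r3:5
cycle 2: issue MUL r3<-Mul1 // r0:5,r1:Add1,r2:8,r3:Mul1
cycle 3: issue ADD r3<-Add2 // r0:5,r1:Add1,r2:8,r3:Add2
cycle 4: CDB Add1=3; issue ADD r3<-Add1 // r0:5,r1:3,r2:8,r3:Add1
cycle 5: issue ADD r2<-Add3 // r0:5,r1:3,r2:Add3,r3:Add1
cycle 6: CDB Mul1=25; stall // r0:5,r1:3,r2:Add3,r3:Add1
cycle 7: CDB Add1=13; issue ADD r0<-Add1 // r0:Add1,r1:3,r2:Add3,r3:13
cycle 8: - // r0:Add1,r1:3,r2:Add3,r3:13
cycle 9: CDB Add2=28 // r0:Add1,r1:3,r2:Add3,r3:13
cycle 10: CDB Add3=21 // r0:Add1,r1:3,r2:21,r3:13
cycle 11: - // r0:Add1,r1:3,r2:21,r3:13
cycle 12: - // r0:Add1,r1:3,r2:21,r3:13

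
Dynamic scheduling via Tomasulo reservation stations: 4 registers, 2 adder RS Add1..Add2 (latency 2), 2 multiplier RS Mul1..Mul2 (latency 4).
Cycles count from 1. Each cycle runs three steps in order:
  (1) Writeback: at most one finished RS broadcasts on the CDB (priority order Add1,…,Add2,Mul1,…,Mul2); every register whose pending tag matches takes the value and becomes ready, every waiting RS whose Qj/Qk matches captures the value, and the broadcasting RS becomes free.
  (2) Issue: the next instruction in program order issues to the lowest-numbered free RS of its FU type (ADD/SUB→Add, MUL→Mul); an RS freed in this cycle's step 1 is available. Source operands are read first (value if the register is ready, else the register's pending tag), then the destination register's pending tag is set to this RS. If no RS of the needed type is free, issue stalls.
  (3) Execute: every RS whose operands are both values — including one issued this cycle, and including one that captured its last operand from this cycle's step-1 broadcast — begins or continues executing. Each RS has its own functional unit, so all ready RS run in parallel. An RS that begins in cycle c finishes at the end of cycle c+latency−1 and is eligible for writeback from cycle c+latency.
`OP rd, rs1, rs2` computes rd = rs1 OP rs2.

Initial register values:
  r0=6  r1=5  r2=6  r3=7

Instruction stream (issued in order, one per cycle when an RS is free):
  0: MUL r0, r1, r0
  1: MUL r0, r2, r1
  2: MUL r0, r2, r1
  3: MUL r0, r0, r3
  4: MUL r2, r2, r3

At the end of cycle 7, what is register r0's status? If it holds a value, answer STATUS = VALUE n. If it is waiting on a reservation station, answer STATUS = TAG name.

STATUS = TAG Mul2

c1: issue MUL r0<-Mul1 | r0:Mul1,r1:5,r2:6,r3:7
c2: issue MUL r0<-Mul2 | r0:Mul2,r1:5,r2:6,r3:7
c3: stall | r0:Mul2,r1:5,r2:6,r3:7
c4: stall | r0:Mul2,r1:5,r2:6,r3:7
c5: CDB Mul1=30; issue MUL r0<-Mul1 | r0:Mul1,r1:5,r2:6,r3:7
c6: CDB Mul2=30; issue MUL r0<-Mul2 | r0:Mul2,r1:5,r2:6,r3:7
c7: stall | r0:Mul2,r1:5,r2:6,r3:7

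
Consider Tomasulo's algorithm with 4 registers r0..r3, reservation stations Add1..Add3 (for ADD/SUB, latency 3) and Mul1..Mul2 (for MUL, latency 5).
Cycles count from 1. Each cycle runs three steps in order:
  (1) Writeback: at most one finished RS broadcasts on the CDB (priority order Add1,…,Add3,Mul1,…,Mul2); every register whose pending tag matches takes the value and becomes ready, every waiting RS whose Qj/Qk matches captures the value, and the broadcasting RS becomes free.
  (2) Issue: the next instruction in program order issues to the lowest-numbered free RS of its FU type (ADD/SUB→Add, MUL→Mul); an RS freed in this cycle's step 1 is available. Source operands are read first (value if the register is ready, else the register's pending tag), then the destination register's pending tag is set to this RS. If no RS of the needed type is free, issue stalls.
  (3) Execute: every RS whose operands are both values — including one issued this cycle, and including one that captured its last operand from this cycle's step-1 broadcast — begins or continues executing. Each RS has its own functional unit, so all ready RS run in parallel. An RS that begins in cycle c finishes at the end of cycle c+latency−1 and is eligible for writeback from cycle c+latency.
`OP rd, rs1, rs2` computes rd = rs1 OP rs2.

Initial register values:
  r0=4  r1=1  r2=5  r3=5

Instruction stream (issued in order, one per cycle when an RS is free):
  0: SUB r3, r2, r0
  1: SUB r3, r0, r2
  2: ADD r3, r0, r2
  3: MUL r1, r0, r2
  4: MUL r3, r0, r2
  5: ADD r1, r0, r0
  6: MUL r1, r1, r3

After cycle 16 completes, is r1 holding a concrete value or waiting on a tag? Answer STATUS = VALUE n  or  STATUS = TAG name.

STATUS = VALUE 160

c1: issue SUB r3<-Add1 | r0:4,r1:1,r2:5,r3:Add1
c2: issue SUB r3<-Add2 | r0:4,r1:1,r2:5,r3:Add2
c3: issue ADD r3<-Add3 | r0:4,r1:1,r2:5,r3:Add3
c4: CDB Add1=1; issue MUL r1<-Mul1 | r0:4,r1:Mul1,r2:5,r3:Add3
c5: CDB Add2=-1; issue MUL r3<-Mul2 | r0:4,r1:Mul1,r2:5,r3:Mul2
c6: CDB Add3=9; issue ADD r1<-Add1 | r0:4,r1:Add1,r2:5,r3:Mul2
c7: stall | r0:4,r1:Add1,r2:5,r3:Mul2
c8: stall | r0:4,r1:Add1,r2:5,r3:Mul2
c9: CDB Add1=8; stall | r0:4,r1:8,r2:5,r3:Mul2
c10: CDB Mul1=20; issue MUL r1<-Mul1 | r0:4,r1:Mul1,r2:5,r3:Mul2
c11: CDB Mul2=20 | r0:4,r1:Mul1,r2:5,r3:20
c12: - | r0:4,r1:Mul1,r2:5,r3:20
c13: - | r0:4,r1:Mul1,r2:5,r3:20
c14: - | r0:4,r1:Mul1,r2:5,r3:20
c15: - | r0:4,r1:Mul1,r2:5,r3:20
c16: CDB Mul1=160 | r0:4,r1:160,r2:5,r3:20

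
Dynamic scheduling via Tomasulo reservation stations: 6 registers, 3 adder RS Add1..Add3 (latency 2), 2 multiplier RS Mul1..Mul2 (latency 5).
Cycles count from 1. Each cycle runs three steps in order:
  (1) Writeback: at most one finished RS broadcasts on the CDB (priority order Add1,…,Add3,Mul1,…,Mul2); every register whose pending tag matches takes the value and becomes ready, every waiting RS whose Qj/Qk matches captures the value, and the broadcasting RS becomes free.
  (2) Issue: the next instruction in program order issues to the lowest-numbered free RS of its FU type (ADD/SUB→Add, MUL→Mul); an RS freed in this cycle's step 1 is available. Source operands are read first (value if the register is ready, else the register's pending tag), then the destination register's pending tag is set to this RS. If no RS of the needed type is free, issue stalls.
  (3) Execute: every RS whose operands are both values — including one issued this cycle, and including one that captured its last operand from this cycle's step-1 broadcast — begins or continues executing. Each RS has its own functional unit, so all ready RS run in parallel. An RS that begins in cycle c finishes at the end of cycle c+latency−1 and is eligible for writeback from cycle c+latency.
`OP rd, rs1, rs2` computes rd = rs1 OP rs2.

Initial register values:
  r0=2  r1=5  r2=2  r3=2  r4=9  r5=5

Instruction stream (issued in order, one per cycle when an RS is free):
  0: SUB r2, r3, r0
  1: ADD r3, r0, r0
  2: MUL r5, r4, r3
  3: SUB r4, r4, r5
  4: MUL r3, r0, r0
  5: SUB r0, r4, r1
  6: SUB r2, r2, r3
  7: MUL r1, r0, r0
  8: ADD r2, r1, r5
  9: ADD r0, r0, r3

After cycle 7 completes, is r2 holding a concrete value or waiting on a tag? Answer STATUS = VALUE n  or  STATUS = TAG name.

c1: issue SUB r2<-Add1 | r0:2,r1:5,r2:Add1,r3:2,r4:9,r5:5
c2: issue ADD r3<-Add2 | r0:2,r1:5,r2:Add1,r3:Add2,r4:9,r5:5
c3: CDB Add1=0; issue MUL r5<-Mul1 | r0:2,r1:5,r2:0,r3:Add2,r4:9,r5:Mul1
c4: CDB Add2=4; issue SUB r4<-Add1 | r0:2,r1:5,r2:0,r3:4,r4:Add1,r5:Mul1
c5: issue MUL r3<-Mul2 | r0:2,r1:5,r2:0,r3:Mul2,r4:Add1,r5:Mul1
c6: issue SUB r0<-Add2 | r0:Add2,r1:5,r2:0,r3:Mul2,r4:Add1,r5:Mul1
c7: issue SUB r2<-Add3 | r0:Add2,r1:5,r2:Add3,r3:Mul2,r4:Add1,r5:Mul1

STATUS = TAG Add3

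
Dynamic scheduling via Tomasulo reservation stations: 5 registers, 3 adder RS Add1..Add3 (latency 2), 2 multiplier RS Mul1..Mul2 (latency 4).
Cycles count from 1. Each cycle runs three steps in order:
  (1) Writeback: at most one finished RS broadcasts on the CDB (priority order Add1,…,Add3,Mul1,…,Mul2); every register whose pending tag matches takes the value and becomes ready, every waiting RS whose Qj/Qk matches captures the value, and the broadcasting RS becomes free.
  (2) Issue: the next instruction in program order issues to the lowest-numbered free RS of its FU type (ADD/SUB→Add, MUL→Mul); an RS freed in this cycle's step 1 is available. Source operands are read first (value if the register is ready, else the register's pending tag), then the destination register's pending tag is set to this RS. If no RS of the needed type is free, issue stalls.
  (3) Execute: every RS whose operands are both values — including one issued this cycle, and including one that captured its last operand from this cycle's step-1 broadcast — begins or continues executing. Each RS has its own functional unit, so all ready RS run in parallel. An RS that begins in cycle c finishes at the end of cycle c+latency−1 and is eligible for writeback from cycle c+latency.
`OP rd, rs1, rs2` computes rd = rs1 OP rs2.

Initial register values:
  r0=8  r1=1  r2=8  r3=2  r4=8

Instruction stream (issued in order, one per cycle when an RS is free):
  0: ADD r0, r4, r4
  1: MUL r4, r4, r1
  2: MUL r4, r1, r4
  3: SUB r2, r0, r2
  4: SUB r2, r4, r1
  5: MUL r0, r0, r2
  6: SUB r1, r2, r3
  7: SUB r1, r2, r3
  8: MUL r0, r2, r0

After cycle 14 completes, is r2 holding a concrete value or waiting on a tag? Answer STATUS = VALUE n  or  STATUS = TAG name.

  c1: issue ADD r0<-Add1  regs: r0:Add1,r1:1,r2:8,r3:2,r4:8
  c2: issue MUL r4<-Mul1  regs: r0:Add1,r1:1,r2:8,r3:2,r4:Mul1
  c3: CDB Add1=16; issue MUL r4<-Mul2  regs: r0:16,r1:1,r2:8,r3:2,r4:Mul2
  c4: issue SUB r2<-Add1  regs: r0:16,r1:1,r2:Add1,r3:2,r4:Mul2
  c5: issue SUB r2<-Add2  regs: r0:16,r1:1,r2:Add2,r3:2,r4:Mul2
  c6: CDB Add1=8; stall  regs: r0:16,r1:1,r2:Add2,r3:2,r4:Mul2
  c7: CDB Mul1=8; issue MUL r0<-Mul1  regs: r0:Mul1,r1:1,r2:Add2,r3:2,r4:Mul2
  c8: issue SUB r1<-Add1  regs: r0:Mul1,r1:Add1,r2:Add2,r3:2,r4:Mul2
  c9: issue SUB r1<-Add3  regs: r0:Mul1,r1:Add3,r2:Add2,r3:2,r4:Mul2
  c10: stall  regs: r0:Mul1,r1:Add3,r2:Add2,r3:2,r4:Mul2
  c11: CDB Mul2=8; issue MUL r0<-Mul2  regs: r0:Mul2,r1:Add3,r2:Add2,r3:2,r4:8
  c12: -  regs: r0:Mul2,r1:Add3,r2:Add2,r3:2,r4:8
  c13: CDB Add2=7  regs: r0:Mul2,r1:Add3,r2:7,r3:2,r4:8
  c14: -  regs: r0:Mul2,r1:Add3,r2:7,r3:2,r4:8

STATUS = VALUE 7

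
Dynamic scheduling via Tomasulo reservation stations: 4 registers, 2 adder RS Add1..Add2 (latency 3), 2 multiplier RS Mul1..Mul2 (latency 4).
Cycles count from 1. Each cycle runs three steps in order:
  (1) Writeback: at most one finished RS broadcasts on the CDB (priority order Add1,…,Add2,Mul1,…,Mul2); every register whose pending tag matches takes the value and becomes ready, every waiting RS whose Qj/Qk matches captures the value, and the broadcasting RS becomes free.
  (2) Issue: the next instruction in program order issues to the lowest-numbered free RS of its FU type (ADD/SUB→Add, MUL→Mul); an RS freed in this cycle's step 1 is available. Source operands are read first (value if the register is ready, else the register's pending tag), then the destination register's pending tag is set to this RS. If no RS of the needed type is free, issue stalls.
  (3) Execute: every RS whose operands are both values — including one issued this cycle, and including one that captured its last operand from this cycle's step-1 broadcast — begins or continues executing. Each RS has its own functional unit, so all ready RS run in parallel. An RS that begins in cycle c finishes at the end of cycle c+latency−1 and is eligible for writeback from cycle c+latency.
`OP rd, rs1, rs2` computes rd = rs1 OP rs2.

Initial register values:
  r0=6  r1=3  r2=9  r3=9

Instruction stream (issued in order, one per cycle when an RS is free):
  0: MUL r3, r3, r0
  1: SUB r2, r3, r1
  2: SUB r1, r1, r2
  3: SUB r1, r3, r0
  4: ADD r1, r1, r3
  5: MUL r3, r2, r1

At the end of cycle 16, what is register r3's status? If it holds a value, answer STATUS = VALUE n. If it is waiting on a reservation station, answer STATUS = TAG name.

STATUS = TAG Mul1

c1: issue MUL r3<-Mul1 | r0:6,r1:3,r2:9,r3:Mul1
c2: issue SUB r2<-Add1 | r0:6,r1:3,r2:Add1,r3:Mul1
c3: issue SUB r1<-Add2 | r0:6,r1:Add2,r2:Add1,r3:Mul1
c4: stall | r0:6,r1:Add2,r2:Add1,r3:Mul1
c5: CDB Mul1=54; stall | r0:6,r1:Add2,r2:Add1,r3:54
c6: stall | r0:6,r1:Add2,r2:Add1,r3:54
c7: stall | r0:6,r1:Add2,r2:Add1,r3:54
c8: CDB Add1=51; issue SUB r1<-Add1 | r0:6,r1:Add1,r2:51,r3:54
c9: stall | r0:6,r1:Add1,r2:51,r3:54
c10: stall | r0:6,r1:Add1,r2:51,r3:54
c11: CDB Add1=48; issue ADD r1<-Add1 | r0:6,r1:Add1,r2:51,r3:54
c12: CDB Add2=-48; issue MUL r3<-Mul1 | r0:6,r1:Add1,r2:51,r3:Mul1
c13: - | r0:6,r1:Add1,r2:51,r3:Mul1
c14: CDB Add1=102 | r0:6,r1:102,r2:51,r3:Mul1
c15: - | r0:6,r1:102,r2:51,r3:Mul1
c16: - | r0:6,r1:102,r2:51,r3:Mul1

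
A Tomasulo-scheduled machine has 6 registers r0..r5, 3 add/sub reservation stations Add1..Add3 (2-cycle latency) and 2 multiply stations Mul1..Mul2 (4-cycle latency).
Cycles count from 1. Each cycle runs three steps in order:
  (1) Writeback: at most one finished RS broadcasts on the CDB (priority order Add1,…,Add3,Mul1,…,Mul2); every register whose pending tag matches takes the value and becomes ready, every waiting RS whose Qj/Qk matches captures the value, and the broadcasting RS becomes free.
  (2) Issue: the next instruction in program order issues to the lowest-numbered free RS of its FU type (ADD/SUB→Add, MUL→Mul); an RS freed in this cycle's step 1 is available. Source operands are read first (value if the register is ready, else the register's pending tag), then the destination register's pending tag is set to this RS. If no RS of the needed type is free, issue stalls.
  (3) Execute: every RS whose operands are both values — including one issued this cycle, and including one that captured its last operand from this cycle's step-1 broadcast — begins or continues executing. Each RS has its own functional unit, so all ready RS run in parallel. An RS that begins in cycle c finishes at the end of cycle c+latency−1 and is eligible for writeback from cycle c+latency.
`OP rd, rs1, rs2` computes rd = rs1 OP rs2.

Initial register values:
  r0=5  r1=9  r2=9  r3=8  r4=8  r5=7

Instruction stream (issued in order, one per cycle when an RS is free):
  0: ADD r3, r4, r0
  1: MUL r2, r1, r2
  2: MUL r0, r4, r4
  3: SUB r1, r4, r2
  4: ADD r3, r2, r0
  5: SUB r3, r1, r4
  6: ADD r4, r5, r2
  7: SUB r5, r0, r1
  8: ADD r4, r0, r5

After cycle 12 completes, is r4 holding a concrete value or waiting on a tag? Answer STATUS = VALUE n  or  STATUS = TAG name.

c1: issue ADD r3<-Add1 | r0:5,r1:9,r2:9,r3:Add1,r4:8,r5:7
c2: issue MUL r2<-Mul1 | r0:5,r1:9,r2:Mul1,r3:Add1,r4:8,r5:7
c3: CDB Add1=13; issue MUL r0<-Mul2 | r0:Mul2,r1:9,r2:Mul1,r3:13,r4:8,r5:7
c4: issue SUB r1<-Add1 | r0:Mul2,r1:Add1,r2:Mul1,r3:13,r4:8,r5:7
c5: issue ADD r3<-Add2 | r0:Mul2,r1:Add1,r2:Mul1,r3:Add2,r4:8,r5:7
c6: CDB Mul1=81; issue SUB r3<-Add3 | r0:Mul2,r1:Add1,r2:81,r3:Add3,r4:8,r5:7
c7: CDB Mul2=64; stall | r0:64,r1:Add1,r2:81,r3:Add3,r4:8,r5:7
c8: CDB Add1=-73; issue ADD r4<-Add1 | r0:64,r1:-73,r2:81,r3:Add3,r4:Add1,r5:7
c9: CDB Add2=145; issue SUB r5<-Add2 | r0:64,r1:-73,r2:81,r3:Add3,r4:Add1,r5:Add2
c10: CDB Add1=88; issue ADD r4<-Add1 | r0:64,r1:-73,r2:81,r3:Add3,r4:Add1,r5:Add2
c11: CDB Add2=137 | r0:64,r1:-73,r2:81,r3:Add3,r4:Add1,r5:137
c12: CDB Add3=-81 | r0:64,r1:-73,r2:81,r3:-81,r4:Add1,r5:137

STATUS = TAG Add1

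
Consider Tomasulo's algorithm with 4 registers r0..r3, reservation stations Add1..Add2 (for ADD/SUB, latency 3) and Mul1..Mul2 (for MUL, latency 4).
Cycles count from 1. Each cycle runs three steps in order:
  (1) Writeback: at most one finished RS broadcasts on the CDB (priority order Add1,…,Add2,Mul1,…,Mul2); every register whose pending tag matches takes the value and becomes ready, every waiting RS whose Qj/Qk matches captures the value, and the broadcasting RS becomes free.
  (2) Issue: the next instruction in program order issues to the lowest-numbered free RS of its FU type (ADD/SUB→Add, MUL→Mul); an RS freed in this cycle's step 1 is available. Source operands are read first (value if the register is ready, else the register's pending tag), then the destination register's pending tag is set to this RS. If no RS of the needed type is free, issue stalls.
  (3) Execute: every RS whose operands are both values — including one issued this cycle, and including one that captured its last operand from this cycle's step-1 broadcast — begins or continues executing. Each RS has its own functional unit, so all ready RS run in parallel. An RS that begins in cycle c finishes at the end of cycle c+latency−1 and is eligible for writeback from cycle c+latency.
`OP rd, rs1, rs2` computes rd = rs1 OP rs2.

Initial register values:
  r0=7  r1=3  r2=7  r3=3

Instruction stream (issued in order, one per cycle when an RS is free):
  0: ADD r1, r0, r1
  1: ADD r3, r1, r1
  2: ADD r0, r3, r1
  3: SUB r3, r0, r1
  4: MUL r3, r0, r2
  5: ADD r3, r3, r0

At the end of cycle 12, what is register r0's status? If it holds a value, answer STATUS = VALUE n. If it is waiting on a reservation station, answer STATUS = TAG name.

STATUS = VALUE 30

  c1: issue ADD r1<-Add1  regs: r0:7,r1:Add1,r2:7,r3:3
  c2: issue ADD r3<-Add2  regs: r0:7,r1:Add1,r2:7,r3:Add2
  c3: stall  regs: r0:7,r1:Add1,r2:7,r3:Add2
  c4: CDB Add1=10; issue ADD r0<-Add1  regs: r0:Add1,r1:10,r2:7,r3:Add2
  c5: stall  regs: r0:Add1,r1:10,r2:7,r3:Add2
  c6: stall  regs: r0:Add1,r1:10,r2:7,r3:Add2
  c7: CDB Add2=20; issue SUB r3<-Add2  regs: r0:Add1,r1:10,r2:7,r3:Add2
  c8: issue MUL r3<-Mul1  regs: r0:Add1,r1:10,r2:7,r3:Mul1
  c9: stall  regs: r0:Add1,r1:10,r2:7,r3:Mul1
  c10: CDB Add1=30; issue ADD r3<-Add1  regs: r0:30,r1:10,r2:7,r3:Add1
  c11: -  regs: r0:30,r1:10,r2:7,r3:Add1
  c12: -  regs: r0:30,r1:10,r2:7,r3:Add1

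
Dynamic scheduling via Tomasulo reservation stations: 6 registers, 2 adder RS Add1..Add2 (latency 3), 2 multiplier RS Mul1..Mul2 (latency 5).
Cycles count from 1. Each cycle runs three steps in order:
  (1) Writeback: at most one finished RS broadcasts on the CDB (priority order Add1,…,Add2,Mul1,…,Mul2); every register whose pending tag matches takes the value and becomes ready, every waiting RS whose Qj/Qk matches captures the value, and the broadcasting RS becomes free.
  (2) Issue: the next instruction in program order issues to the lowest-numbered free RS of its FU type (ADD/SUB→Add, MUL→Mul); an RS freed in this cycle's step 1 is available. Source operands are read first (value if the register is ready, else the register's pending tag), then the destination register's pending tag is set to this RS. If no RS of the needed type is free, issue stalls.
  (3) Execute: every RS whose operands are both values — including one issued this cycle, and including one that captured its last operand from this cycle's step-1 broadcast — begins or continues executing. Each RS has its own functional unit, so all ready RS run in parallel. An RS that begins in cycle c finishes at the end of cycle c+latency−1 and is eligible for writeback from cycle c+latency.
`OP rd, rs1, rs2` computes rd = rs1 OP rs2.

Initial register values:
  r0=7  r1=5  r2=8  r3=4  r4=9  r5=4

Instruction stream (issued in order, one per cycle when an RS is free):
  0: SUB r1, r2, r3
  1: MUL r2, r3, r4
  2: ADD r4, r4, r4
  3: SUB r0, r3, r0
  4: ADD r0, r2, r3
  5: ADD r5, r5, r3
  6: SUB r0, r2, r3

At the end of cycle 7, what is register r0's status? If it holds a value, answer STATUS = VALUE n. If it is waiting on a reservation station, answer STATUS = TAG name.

  c1: issue SUB r1<-Add1  regs: r0:7,r1:Add1,r2:8,r3:4,r4:9,r5:4
  c2: issue MUL r2<-Mul1  regs: r0:7,r1:Add1,r2:Mul1,r3:4,r4:9,r5:4
  c3: issue ADD r4<-Add2  regs: r0:7,r1:Add1,r2:Mul1,r3:4,r4:Add2,r5:4
  c4: CDB Add1=4; issue SUB r0<-Add1  regs: r0:Add1,r1:4,r2:Mul1,r3:4,r4:Add2,r5:4
  c5: stall  regs: r0:Add1,r1:4,r2:Mul1,r3:4,r4:Add2,r5:4
  c6: CDB Add2=18; issue ADD r0<-Add2  regs: r0:Add2,r1:4,r2:Mul1,r3:4,r4:18,r5:4
  c7: CDB Add1=-3; issue ADD r5<-Add1  regs: r0:Add2,r1:4,r2:Mul1,r3:4,r4:18,r5:Add1

STATUS = TAG Add2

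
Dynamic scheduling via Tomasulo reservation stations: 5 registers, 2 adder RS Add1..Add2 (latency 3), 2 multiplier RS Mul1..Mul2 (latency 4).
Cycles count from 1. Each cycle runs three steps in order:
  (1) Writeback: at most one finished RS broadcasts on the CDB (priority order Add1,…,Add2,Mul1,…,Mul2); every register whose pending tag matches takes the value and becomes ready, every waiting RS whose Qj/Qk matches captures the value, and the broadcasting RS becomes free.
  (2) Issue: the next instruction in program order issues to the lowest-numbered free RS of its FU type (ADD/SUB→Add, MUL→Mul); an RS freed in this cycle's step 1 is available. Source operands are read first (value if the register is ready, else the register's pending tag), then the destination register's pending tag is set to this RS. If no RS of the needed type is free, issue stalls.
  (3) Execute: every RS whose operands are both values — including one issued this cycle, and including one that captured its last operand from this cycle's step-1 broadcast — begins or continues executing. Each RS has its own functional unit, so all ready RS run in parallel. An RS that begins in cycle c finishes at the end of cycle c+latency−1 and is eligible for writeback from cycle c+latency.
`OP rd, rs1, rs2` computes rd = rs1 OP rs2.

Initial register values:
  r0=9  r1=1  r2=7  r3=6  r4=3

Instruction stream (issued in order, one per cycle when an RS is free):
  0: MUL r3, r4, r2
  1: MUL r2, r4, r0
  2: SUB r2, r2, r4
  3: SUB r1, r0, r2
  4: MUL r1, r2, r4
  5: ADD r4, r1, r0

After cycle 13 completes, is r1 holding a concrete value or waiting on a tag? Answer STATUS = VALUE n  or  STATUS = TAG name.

c1: issue MUL r3<-Mul1 | r0:9,r1:1,r2:7,r3:Mul1,r4:3
c2: issue MUL r2<-Mul2 | r0:9,r1:1,r2:Mul2,r3:Mul1,r4:3
c3: issue SUB r2<-Add1 | r0:9,r1:1,r2:Add1,r3:Mul1,r4:3
c4: issue SUB r1<-Add2 | r0:9,r1:Add2,r2:Add1,r3:Mul1,r4:3
c5: CDB Mul1=21; issue MUL r1<-Mul1 | r0:9,r1:Mul1,r2:Add1,r3:21,r4:3
c6: CDB Mul2=27; stall | r0:9,r1:Mul1,r2:Add1,r3:21,r4:3
c7: stall | r0:9,r1:Mul1,r2:Add1,r3:21,r4:3
c8: stall | r0:9,r1:Mul1,r2:Add1,r3:21,r4:3
c9: CDB Add1=24; issue ADD r4<-Add1 | r0:9,r1:Mul1,r2:24,r3:21,r4:Add1
c10: - | r0:9,r1:Mul1,r2:24,r3:21,r4:Add1
c11: - | r0:9,r1:Mul1,r2:24,r3:21,r4:Add1
c12: CDB Add2=-15 | r0:9,r1:Mul1,r2:24,r3:21,r4:Add1
c13: CDB Mul1=72 | r0:9,r1:72,r2:24,r3:21,r4:Add1

STATUS = VALUE 72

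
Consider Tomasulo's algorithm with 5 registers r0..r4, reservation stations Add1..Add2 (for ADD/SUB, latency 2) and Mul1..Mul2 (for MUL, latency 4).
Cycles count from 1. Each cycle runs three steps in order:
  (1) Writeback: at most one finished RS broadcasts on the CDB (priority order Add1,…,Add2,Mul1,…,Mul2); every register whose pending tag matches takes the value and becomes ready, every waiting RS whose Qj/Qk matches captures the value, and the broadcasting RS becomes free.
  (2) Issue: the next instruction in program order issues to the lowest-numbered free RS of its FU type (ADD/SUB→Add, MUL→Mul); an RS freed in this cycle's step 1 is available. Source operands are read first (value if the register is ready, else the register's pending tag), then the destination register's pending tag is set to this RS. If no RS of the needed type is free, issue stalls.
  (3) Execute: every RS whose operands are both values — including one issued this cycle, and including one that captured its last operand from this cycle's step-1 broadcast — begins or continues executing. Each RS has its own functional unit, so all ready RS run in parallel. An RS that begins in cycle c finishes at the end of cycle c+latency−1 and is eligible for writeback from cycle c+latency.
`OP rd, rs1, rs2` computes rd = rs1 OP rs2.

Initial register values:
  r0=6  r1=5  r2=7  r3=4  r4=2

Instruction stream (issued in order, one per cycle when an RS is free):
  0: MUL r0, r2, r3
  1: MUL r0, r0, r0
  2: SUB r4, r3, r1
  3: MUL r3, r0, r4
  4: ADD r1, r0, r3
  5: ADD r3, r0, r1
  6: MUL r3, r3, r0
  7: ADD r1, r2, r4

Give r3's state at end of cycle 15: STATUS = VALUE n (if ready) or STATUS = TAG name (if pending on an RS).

cycle 1: issue MUL r0<-Mul1 // r0:Mul1,r1:5,r2:7,r3:4,r4:2
cycle 2: issue MUL r0<-Mul2 // r0:Mul2,r1:5,r2:7,r3:4,r4:2
cycle 3: issue SUB r4<-Add1 // r0:Mul2,r1:5,r2:7,r3:4,r4:Add1
cycle 4: stall // r0:Mul2,r1:5,r2:7,r3:4,r4:Add1
cycle 5: CDB Add1=-1; stall // r0:Mul2,r1:5,r2:7,r3:4,r4:-1
cycle 6: CDB Mul1=28; issue MUL r3<-Mul1 // r0:Mul2,r1:5,r2:7,r3:Mul1,r4:-1
cycle 7: issue ADD r1<-Add1 // r0:Mul2,r1:Add1,r2:7,r3:Mul1,r4:-1
cycle 8: issue ADD r3<-Add2 // r0:Mul2,r1:Add1,r2:7,r3:Add2,r4:-1
cycle 9: stall // r0:Mul2,r1:Add1,r2:7,r3:Add2,r4:-1
cycle 10: CDB Mul2=784; issue MUL r3<-Mul2 // r0:784,r1:Add1,r2:7,r3:Mul2,r4:-1
cycle 11: stall // r0:784,r1:Add1,r2:7,r3:Mul2,r4:-1
cycle 12: stall // r0:784,r1:Add1,r2:7,r3:Mul2,r4:-1
cycle 13: stall // r0:784,r1:Add1,r2:7,r3:Mul2,r4:-1
cycle 14: CDB Mul1=-784; stall // r0:784,r1:Add1,r2:7,r3:Mul2,r4:-1
cycle 15: stall // r0:784,r1:Add1,r2:7,r3:Mul2,r4:-1

STATUS = TAG Mul2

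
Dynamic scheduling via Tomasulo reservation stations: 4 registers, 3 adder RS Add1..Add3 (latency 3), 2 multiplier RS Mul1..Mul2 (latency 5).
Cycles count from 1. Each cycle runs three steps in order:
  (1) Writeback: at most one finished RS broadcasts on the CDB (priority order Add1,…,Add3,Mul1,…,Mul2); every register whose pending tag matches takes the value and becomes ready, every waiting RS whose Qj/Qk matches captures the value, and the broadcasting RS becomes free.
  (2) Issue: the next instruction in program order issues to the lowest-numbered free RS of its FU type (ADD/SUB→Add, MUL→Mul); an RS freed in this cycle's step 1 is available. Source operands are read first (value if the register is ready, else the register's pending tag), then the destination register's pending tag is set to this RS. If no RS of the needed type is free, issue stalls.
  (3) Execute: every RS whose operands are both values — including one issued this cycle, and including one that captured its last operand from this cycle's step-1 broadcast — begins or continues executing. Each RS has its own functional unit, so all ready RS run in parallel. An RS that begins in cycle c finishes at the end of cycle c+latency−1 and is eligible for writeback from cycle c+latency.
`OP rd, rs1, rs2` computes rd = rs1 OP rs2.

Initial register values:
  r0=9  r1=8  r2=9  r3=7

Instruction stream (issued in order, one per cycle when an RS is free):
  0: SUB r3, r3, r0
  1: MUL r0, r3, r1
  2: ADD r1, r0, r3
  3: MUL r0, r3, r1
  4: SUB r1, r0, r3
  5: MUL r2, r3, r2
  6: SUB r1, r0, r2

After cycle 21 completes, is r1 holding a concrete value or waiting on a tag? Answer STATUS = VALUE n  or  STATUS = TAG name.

  c1: issue SUB r3<-Add1  regs: r0:9,r1:8,r2:9,r3:Add1
  c2: issue MUL r0<-Mul1  regs: r0:Mul1,r1:8,r2:9,r3:Add1
  c3: issue ADD r1<-Add2  regs: r0:Mul1,r1:Add2,r2:9,r3:Add1
  c4: CDB Add1=-2; issue MUL r0<-Mul2  regs: r0:Mul2,r1:Add2,r2:9,r3:-2
  c5: issue SUB r1<-Add1  regs: r0:Mul2,r1:Add1,r2:9,r3:-2
  c6: stall  regs: r0:Mul2,r1:Add1,r2:9,r3:-2
  c7: stall  regs: r0:Mul2,r1:Add1,r2:9,r3:-2
  c8: stall  regs: r0:Mul2,r1:Add1,r2:9,r3:-2
  c9: CDB Mul1=-16; issue MUL r2<-Mul1  regs: r0:Mul2,r1:Add1,r2:Mul1,r3:-2
  c10: issue SUB r1<-Add3  regs: r0:Mul2,r1:Add3,r2:Mul1,r3:-2
  c11: -  regs: r0:Mul2,r1:Add3,r2:Mul1,r3:-2
  c12: CDB Add2=-18  regs: r0:Mul2,r1:Add3,r2:Mul1,r3:-2
  c13: -  regs: r0:Mul2,r1:Add3,r2:Mul1,r3:-2
  c14: CDB Mul1=-18  regs: r0:Mul2,r1:Add3,r2:-18,r3:-2
  c15: -  regs: r0:Mul2,r1:Add3,r2:-18,r3:-2
  c16: -  regs: r0:Mul2,r1:Add3,r2:-18,r3:-2
  c17: CDB Mul2=36  regs: r0:36,r1:Add3,r2:-18,r3:-2
  c18: -  regs: r0:36,r1:Add3,r2:-18,r3:-2
  c19: -  regs: r0:36,r1:Add3,r2:-18,r3:-2
  c20: CDB Add1=38  regs: r0:36,r1:Add3,r2:-18,r3:-2
  c21: CDB Add3=54  regs: r0:36,r1:54,r2:-18,r3:-2

STATUS = VALUE 54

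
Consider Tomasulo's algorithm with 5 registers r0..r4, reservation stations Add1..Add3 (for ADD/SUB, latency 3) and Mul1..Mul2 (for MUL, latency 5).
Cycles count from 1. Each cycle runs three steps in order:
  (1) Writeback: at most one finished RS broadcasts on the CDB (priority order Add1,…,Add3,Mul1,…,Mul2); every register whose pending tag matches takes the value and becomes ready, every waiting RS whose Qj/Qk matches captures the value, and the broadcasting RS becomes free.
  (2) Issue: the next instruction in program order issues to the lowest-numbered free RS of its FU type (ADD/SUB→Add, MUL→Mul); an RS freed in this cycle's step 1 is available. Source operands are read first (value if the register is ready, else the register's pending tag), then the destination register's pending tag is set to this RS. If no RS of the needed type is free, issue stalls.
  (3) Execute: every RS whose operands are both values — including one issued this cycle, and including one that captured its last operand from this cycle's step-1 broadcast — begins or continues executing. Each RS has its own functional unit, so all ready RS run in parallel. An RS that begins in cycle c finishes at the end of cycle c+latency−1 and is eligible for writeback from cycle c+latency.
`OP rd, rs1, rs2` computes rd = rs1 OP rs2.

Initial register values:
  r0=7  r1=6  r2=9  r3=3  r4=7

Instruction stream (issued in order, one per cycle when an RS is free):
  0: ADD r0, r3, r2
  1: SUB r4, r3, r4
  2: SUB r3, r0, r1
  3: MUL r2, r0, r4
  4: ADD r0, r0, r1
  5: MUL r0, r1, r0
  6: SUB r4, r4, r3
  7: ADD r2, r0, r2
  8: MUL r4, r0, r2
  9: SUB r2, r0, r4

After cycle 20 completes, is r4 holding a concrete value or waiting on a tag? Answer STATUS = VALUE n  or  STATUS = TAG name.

STATUS = TAG Mul1

cycle 1: issue ADD r0<-Add1 // r0:Add1,r1:6,r2:9,r3:3,r4:7
cycle 2: issue SUB r4<-Add2 // r0:Add1,r1:6,r2:9,r3:3,r4:Add2
cycle 3: issue SUB r3<-Add3 // r0:Add1,r1:6,r2:9,r3:Add3,r4:Add2
cycle 4: CDB Add1=12; issue MUL r2<-Mul1 // r0:12,r1:6,r2:Mul1,r3:Add3,r4:Add2
cycle 5: CDB Add2=-4; issue ADD r0<-Add1 // r0:Add1,r1:6,r2:Mul1,r3:Add3,r4:-4
cycle 6: issue MUL r0<-Mul2 // r0:Mul2,r1:6,r2:Mul1,r3:Add3,r4:-4
cycle 7: CDB Add3=6; issue SUB r4<-Add2 // r0:Mul2,r1:6,r2:Mul1,r3:6,r4:Add2
cycle 8: CDB Add1=18; issue ADD r2<-Add1 // r0:Mul2,r1:6,r2:Add1,r3:6,r4:Add2
cycle 9: stall // r0:Mul2,r1:6,r2:Add1,r3:6,r4:Add2
cycle 10: CDB Add2=-10; stall // r0:Mul2,r1:6,r2:Add1,r3:6,r4:-10
cycle 11: CDB Mul1=-48; issue MUL r4<-Mul1 // r0:Mul2,r1:6,r2:Add1,r3:6,r4:Mul1
cycle 12: issue SUB r2<-Add2 // r0:Mul2,r1:6,r2:Add2,r3:6,r4:Mul1
cycle 13: CDB Mul2=108 // r0:108,r1:6,r2:Add2,r3:6,r4:Mul1
cycle 14: - // r0:108,r1:6,r2:Add2,r3:6,r4:Mul1
cycle 15: - // r0:108,r1:6,r2:Add2,r3:6,r4:Mul1
cycle 16: CDB Add1=60 // r0:108,r1:6,r2:Add2,r3:6,r4:Mul1
cycle 17: - // r0:108,r1:6,r2:Add2,r3:6,r4:Mul1
cycle 18: - // r0:108,r1:6,r2:Add2,r3:6,r4:Mul1
cycle 19: - // r0:108,r1:6,r2:Add2,r3:6,r4:Mul1
cycle 20: - // r0:108,r1:6,r2:Add2,r3:6,r4:Mul1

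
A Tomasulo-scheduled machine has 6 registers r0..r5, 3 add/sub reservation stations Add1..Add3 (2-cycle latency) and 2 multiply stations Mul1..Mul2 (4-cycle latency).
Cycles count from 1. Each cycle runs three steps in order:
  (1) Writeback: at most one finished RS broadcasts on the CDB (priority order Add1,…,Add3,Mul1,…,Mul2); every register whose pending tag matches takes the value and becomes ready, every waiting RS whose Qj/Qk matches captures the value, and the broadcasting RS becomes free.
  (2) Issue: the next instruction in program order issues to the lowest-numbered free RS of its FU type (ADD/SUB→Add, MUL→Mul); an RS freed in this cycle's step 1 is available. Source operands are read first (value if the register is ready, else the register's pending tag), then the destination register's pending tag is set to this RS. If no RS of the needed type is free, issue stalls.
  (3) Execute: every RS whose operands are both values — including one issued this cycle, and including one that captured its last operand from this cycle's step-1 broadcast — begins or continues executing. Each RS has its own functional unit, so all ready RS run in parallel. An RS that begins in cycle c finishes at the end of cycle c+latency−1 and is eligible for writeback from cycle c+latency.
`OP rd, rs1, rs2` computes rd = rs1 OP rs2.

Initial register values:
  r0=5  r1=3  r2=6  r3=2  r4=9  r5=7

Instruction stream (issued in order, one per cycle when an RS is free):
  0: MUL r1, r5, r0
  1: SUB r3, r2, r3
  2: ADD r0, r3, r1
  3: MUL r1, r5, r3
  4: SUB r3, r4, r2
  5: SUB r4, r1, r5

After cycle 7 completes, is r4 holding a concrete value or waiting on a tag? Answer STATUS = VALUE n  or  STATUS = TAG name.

cycle 1: issue MUL r1<-Mul1 // r0:5,r1:Mul1,r2:6,r3:2,r4:9,r5:7
cycle 2: issue SUB r3<-Add1 // r0:5,r1:Mul1,r2:6,r3:Add1,r4:9,r5:7
cycle 3: issue ADD r0<-Add2 // r0:Add2,r1:Mul1,r2:6,r3:Add1,r4:9,r5:7
cycle 4: CDB Add1=4; issue MUL r1<-Mul2 // r0:Add2,r1:Mul2,r2:6,r3:4,r4:9,r5:7
cycle 5: CDB Mul1=35; issue SUB r3<-Add1 // r0:Add2,r1:Mul2,r2:6,r3:Add1,r4:9,r5:7
cycle 6: issue SUB r4<-Add3 // r0:Add2,r1:Mul2,r2:6,r3:Add1,r4:Add3,r5:7
cycle 7: CDB Add1=3 // r0:Add2,r1:Mul2,r2:6,r3:3,r4:Add3,r5:7

STATUS = TAG Add3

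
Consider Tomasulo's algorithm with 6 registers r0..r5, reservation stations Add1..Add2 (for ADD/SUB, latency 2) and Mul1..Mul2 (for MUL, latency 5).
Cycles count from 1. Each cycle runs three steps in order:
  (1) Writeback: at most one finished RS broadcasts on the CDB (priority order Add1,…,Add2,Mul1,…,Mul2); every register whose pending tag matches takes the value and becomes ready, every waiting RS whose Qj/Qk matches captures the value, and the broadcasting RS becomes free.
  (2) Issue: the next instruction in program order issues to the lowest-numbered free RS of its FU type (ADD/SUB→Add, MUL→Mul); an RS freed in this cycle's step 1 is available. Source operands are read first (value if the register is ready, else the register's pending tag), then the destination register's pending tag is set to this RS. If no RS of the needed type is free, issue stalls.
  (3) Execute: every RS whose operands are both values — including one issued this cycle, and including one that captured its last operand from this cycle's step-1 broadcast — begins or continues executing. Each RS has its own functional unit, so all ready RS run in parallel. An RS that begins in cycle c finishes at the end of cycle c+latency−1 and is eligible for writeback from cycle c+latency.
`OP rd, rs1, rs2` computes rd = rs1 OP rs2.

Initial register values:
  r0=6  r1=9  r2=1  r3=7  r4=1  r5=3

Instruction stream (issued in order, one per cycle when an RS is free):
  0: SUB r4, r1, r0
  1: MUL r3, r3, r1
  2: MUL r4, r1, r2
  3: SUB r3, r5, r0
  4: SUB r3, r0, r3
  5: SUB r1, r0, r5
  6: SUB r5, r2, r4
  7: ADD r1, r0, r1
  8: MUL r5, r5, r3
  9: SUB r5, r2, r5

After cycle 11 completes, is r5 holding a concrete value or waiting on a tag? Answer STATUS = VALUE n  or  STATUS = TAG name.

c1: issue SUB r4<-Add1 | r0:6,r1:9,r2:1,r3:7,r4:Add1,r5:3
c2: issue MUL r3<-Mul1 | r0:6,r1:9,r2:1,r3:Mul1,r4:Add1,r5:3
c3: CDB Add1=3; issue MUL r4<-Mul2 | r0:6,r1:9,r2:1,r3:Mul1,r4:Mul2,r5:3
c4: issue SUB r3<-Add1 | r0:6,r1:9,r2:1,r3:Add1,r4:Mul2,r5:3
c5: issue SUB r3<-Add2 | r0:6,r1:9,r2:1,r3:Add2,r4:Mul2,r5:3
c6: CDB Add1=-3; issue SUB r1<-Add1 | r0:6,r1:Add1,r2:1,r3:Add2,r4:Mul2,r5:3
c7: CDB Mul1=63; stall | r0:6,r1:Add1,r2:1,r3:Add2,r4:Mul2,r5:3
c8: CDB Add1=3; issue SUB r5<-Add1 | r0:6,r1:3,r2:1,r3:Add2,r4:Mul2,r5:Add1
c9: CDB Add2=9; issue ADD r1<-Add2 | r0:6,r1:Add2,r2:1,r3:9,r4:Mul2,r5:Add1
c10: CDB Mul2=9; issue MUL r5<-Mul1 | r0:6,r1:Add2,r2:1,r3:9,r4:9,r5:Mul1
c11: CDB Add2=9; issue SUB r5<-Add2 | r0:6,r1:9,r2:1,r3:9,r4:9,r5:Add2

STATUS = TAG Add2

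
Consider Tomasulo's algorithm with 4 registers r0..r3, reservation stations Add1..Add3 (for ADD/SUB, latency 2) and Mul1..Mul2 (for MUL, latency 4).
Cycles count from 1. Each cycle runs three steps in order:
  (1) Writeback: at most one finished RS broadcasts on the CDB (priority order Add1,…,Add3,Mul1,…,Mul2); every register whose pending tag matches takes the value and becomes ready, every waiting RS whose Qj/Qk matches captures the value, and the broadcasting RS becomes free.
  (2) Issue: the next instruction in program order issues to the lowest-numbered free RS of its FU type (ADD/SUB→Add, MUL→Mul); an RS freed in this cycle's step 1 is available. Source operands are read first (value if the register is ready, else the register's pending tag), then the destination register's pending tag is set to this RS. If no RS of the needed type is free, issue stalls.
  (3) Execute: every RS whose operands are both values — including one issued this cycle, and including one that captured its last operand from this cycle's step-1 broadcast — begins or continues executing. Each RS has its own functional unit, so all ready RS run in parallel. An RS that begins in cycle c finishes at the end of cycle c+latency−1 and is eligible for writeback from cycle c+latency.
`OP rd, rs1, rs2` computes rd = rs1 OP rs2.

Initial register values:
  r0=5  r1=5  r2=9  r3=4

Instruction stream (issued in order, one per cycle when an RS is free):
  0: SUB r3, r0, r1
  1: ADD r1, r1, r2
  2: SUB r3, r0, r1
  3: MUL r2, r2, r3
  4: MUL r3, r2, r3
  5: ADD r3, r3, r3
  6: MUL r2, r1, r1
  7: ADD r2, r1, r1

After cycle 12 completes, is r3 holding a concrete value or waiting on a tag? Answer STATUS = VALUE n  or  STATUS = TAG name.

c1: issue SUB r3<-Add1 | r0:5,r1:5,r2:9,r3:Add1
c2: issue ADD r1<-Add2 | r0:5,r1:Add2,r2:9,r3:Add1
c3: CDB Add1=0; issue SUB r3<-Add1 | r0:5,r1:Add2,r2:9,r3:Add1
c4: CDB Add2=14; issue MUL r2<-Mul1 | r0:5,r1:14,r2:Mul1,r3:Add1
c5: issue MUL r3<-Mul2 | r0:5,r1:14,r2:Mul1,r3:Mul2
c6: CDB Add1=-9; issue ADD r3<-Add1 | r0:5,r1:14,r2:Mul1,r3:Add1
c7: stall | r0:5,r1:14,r2:Mul1,r3:Add1
c8: stall | r0:5,r1:14,r2:Mul1,r3:Add1
c9: stall | r0:5,r1:14,r2:Mul1,r3:Add1
c10: CDB Mul1=-81; issue MUL r2<-Mul1 | r0:5,r1:14,r2:Mul1,r3:Add1
c11: issue ADD r2<-Add2 | r0:5,r1:14,r2:Add2,r3:Add1
c12: - | r0:5,r1:14,r2:Add2,r3:Add1

STATUS = TAG Add1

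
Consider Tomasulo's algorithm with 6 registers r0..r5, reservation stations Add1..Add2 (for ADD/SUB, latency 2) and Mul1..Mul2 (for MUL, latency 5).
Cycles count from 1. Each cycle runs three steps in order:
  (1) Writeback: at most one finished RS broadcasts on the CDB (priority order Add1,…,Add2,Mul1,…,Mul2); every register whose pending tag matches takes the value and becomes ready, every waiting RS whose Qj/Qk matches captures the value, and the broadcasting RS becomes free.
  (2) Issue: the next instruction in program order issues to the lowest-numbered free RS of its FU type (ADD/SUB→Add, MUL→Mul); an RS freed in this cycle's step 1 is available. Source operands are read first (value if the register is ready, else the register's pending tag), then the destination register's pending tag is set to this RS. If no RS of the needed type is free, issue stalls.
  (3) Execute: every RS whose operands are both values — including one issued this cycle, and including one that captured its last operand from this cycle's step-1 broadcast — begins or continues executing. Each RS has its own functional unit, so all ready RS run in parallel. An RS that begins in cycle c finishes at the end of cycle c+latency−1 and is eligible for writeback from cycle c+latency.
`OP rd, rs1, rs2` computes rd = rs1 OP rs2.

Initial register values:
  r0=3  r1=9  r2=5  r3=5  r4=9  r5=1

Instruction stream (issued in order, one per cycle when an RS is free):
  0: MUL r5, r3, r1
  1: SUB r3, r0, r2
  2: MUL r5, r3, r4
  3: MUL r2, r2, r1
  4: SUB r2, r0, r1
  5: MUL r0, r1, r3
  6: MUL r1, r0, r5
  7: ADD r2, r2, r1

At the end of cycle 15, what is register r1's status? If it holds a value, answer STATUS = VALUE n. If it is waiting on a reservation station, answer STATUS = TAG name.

STATUS = TAG Mul1

c1: issue MUL r5<-Mul1 | r0:3,r1:9,r2:5,r3:5,r4:9,r5:Mul1
c2: issue SUB r3<-Add1 | r0:3,r1:9,r2:5,r3:Add1,r4:9,r5:Mul1
c3: issue MUL r5<-Mul2 | r0:3,r1:9,r2:5,r3:Add1,r4:9,r5:Mul2
c4: CDB Add1=-2; stall | r0:3,r1:9,r2:5,r3:-2,r4:9,r5:Mul2
c5: stall | r0:3,r1:9,r2:5,r3:-2,r4:9,r5:Mul2
c6: CDB Mul1=45; issue MUL r2<-Mul1 | r0:3,r1:9,r2:Mul1,r3:-2,r4:9,r5:Mul2
c7: issue SUB r2<-Add1 | r0:3,r1:9,r2:Add1,r3:-2,r4:9,r5:Mul2
c8: stall | r0:3,r1:9,r2:Add1,r3:-2,r4:9,r5:Mul2
c9: CDB Add1=-6; stall | r0:3,r1:9,r2:-6,r3:-2,r4:9,r5:Mul2
c10: CDB Mul2=-18; issue MUL r0<-Mul2 | r0:Mul2,r1:9,r2:-6,r3:-2,r4:9,r5:-18
c11: CDB Mul1=45; issue MUL r1<-Mul1 | r0:Mul2,r1:Mul1,r2:-6,r3:-2,r4:9,r5:-18
c12: issue ADD r2<-Add1 | r0:Mul2,r1:Mul1,r2:Add1,r3:-2,r4:9,r5:-18
c13: - | r0:Mul2,r1:Mul1,r2:Add1,r3:-2,r4:9,r5:-18
c14: - | r0:Mul2,r1:Mul1,r2:Add1,r3:-2,r4:9,r5:-18
c15: CDB Mul2=-18 | r0:-18,r1:Mul1,r2:Add1,r3:-2,r4:9,r5:-18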